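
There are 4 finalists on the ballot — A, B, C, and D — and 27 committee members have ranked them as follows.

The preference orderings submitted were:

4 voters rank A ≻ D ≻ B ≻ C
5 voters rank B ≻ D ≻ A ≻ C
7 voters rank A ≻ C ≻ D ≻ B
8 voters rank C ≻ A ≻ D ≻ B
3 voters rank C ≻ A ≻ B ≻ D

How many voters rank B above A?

Ballots ranking B above A: 5.
Ballots ranking A above B: 4+7+8+3 = 22.
So 5 of 27 voters prefer B to A.

5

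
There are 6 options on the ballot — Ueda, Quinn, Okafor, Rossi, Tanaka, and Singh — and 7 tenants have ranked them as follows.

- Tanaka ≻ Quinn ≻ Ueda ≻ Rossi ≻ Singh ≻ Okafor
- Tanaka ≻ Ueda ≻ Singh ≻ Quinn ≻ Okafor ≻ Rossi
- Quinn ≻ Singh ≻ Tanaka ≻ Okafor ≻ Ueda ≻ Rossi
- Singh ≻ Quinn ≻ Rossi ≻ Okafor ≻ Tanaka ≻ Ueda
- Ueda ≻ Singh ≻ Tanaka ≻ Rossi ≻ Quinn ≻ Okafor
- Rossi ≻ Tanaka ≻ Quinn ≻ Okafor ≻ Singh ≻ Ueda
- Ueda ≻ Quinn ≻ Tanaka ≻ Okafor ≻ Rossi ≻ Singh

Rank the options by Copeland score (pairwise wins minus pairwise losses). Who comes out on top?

Pairwise results:
  Ueda vs Quinn: Quinn wins 4–3.
  Ueda vs Okafor: Ueda wins 4–3.
  Ueda vs Rossi: Ueda wins 5–2.
  Ueda vs Tanaka: Tanaka wins 5–2.
  Ueda vs Singh: Ueda wins 4–3.
  Quinn vs Okafor: Quinn wins 7–0.
  Quinn vs Rossi: Quinn wins 5–2.
  Quinn vs Tanaka: Tanaka wins 4–3.
  Quinn vs Singh: Quinn wins 4–3.
  Okafor vs Rossi: Rossi wins 4–3.
  Okafor vs Tanaka: Tanaka wins 6–1.
  Okafor vs Singh: Singh wins 5–2.
  Rossi vs Tanaka: Tanaka wins 5–2.
  Rossi vs Singh: Singh wins 4–3.
  Tanaka vs Singh: Tanaka wins 4–3.
Copeland scores (wins − losses):
  Ueda: 3 − 2 = 1
  Quinn: 4 − 1 = 3
  Okafor: 0 − 5 = -5
  Rossi: 1 − 4 = -3
  Tanaka: 5 − 0 = 5
  Singh: 2 − 3 = -1
Tanaka has the best Copeland score.

Tanaka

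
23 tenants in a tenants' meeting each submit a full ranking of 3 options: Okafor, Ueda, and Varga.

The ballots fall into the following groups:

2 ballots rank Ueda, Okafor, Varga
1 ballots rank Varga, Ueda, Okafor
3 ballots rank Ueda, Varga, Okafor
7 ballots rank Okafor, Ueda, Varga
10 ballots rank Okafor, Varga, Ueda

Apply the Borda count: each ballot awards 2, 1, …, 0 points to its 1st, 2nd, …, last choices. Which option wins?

Okafor

Borda scores:
  Okafor: 2·1 + 0 + 3·0 + 7·2 + 10·2 = 36
  Ueda: 2·2 + 1 + 3·2 + 7·1 + 10·0 = 18
  Varga: 2·0 + 2 + 3·1 + 7·0 + 10·1 = 15
Okafor has the highest total.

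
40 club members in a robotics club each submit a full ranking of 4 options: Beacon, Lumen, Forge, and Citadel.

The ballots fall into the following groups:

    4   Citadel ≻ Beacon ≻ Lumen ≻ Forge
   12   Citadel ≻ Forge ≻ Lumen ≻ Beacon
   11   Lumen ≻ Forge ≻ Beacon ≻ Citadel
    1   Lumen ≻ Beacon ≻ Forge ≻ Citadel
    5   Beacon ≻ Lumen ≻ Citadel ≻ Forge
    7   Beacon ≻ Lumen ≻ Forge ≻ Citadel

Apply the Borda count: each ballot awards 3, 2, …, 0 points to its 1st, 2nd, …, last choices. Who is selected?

Lumen

Borda scores:
  Beacon: 4·2 + 12·0 + 11·1 + 2 + 5·3 + 7·3 = 57
  Lumen: 4·1 + 12·1 + 11·3 + 3 + 5·2 + 7·2 = 76
  Forge: 4·0 + 12·2 + 11·2 + 1 + 5·0 + 7·1 = 54
  Citadel: 4·3 + 12·3 + 11·0 + 0 + 5·1 + 7·0 = 53
Lumen has the highest total.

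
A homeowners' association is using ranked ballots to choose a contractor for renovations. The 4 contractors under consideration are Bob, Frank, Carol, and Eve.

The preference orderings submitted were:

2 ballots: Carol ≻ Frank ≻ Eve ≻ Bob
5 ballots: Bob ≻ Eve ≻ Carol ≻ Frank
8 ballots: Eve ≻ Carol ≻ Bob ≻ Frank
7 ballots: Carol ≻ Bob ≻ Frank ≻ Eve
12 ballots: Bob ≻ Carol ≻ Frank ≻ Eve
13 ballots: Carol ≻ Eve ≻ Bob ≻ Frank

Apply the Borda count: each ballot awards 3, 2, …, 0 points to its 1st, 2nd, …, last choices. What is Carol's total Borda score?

111

Borda scores:
  Bob: 2·0 + 5·3 + 8·1 + 7·2 + 12·3 + 13·1 = 86
  Frank: 2·2 + 5·0 + 8·0 + 7·1 + 12·1 + 13·0 = 23
  Carol: 2·3 + 5·1 + 8·2 + 7·3 + 12·2 + 13·3 = 111
  Eve: 2·1 + 5·2 + 8·3 + 7·0 + 12·0 + 13·2 = 62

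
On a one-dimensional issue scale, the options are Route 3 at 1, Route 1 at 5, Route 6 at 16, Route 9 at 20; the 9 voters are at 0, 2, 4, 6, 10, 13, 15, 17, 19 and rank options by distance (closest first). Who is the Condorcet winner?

Route 1

With single-peaked preferences on a line, the Condorcet winner is the candidate closest to the median voter.
The median voter (position 10) is closest to Route 1 at 5.
Check: Route 1 vs Route 9 — voters closer to Route 1: 5 of 9.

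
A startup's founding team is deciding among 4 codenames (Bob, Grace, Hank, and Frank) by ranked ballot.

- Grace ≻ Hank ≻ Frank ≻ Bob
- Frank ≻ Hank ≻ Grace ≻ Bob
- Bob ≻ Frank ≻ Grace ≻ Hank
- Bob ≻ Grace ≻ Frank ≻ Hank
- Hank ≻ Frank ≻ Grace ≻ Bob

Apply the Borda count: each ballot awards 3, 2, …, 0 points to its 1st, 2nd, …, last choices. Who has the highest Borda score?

Borda scores:
  Bob: 0 + 0 + 3 + 3 + 0 = 6
  Grace: 3 + 1 + 1 + 2 + 1 = 8
  Hank: 2 + 2 + 0 + 0 + 3 = 7
  Frank: 1 + 3 + 2 + 1 + 2 = 9
Frank has the highest total.

Frank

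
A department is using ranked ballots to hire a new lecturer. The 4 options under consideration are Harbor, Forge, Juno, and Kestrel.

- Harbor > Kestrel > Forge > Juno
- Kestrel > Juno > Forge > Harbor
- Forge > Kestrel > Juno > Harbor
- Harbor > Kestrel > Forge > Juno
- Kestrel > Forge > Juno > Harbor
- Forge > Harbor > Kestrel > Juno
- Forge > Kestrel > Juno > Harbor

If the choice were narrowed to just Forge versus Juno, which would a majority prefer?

Forge

Ballots ranking Forge above Juno: 6.
Ballots ranking Juno above Forge: 1.
Forge wins the head-to-head, 6–1.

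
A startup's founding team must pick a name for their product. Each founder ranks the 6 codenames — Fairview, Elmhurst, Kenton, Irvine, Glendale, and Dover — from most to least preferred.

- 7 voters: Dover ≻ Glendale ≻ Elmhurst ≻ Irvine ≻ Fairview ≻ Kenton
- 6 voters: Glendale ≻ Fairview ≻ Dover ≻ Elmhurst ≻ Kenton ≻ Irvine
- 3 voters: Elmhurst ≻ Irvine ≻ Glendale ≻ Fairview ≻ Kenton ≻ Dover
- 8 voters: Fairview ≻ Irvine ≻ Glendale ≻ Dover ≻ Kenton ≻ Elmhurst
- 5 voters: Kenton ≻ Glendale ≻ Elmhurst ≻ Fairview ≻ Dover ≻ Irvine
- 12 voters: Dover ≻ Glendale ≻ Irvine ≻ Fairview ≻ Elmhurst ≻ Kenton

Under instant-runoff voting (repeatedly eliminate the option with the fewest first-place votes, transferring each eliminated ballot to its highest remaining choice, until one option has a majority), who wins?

Glendale

Round 1: Dover 19, Fairview 8, Glendale 6, Kenton 5, Elmhurst 3, Irvine 0. Irvine has the fewest and is eliminated.
Round 2: Dover 19, Fairview 8, Glendale 6, Kenton 5, Elmhurst 3. Elmhurst has the fewest and is eliminated.
Round 3: Dover 19, Glendale 9, Fairview 8, Kenton 5. Kenton has the fewest and is eliminated.
Round 4: Dover 19, Glendale 14, Fairview 8. Fairview has the fewest and is eliminated.
Round 5: Glendale 22, Dover 19. Glendale has a majority.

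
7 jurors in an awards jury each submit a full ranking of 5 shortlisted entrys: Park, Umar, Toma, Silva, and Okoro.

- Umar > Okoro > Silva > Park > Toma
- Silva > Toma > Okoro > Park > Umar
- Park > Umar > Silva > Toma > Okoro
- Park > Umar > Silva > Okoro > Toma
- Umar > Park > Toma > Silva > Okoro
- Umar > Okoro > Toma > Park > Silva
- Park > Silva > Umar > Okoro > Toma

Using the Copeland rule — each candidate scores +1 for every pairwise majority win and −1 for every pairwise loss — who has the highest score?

Pairwise results:
  Park vs Umar: Park wins 4–3.
  Park vs Toma: Park wins 5–2.
  Park vs Silva: Park wins 5–2.
  Park vs Okoro: Park wins 4–3.
  Umar vs Toma: Umar wins 6–1.
  Umar vs Silva: Umar wins 5–2.
  Umar vs Okoro: Umar wins 6–1.
  Toma vs Silva: Silva wins 5–2.
  Toma vs Okoro: Okoro wins 4–3.
  Silva vs Okoro: Silva wins 5–2.
Copeland scores (wins − losses):
  Park: 4 − 0 = 4
  Umar: 3 − 1 = 2
  Toma: 0 − 4 = -4
  Silva: 2 − 2 = 0
  Okoro: 1 − 3 = -2
Park has the best Copeland score.

Park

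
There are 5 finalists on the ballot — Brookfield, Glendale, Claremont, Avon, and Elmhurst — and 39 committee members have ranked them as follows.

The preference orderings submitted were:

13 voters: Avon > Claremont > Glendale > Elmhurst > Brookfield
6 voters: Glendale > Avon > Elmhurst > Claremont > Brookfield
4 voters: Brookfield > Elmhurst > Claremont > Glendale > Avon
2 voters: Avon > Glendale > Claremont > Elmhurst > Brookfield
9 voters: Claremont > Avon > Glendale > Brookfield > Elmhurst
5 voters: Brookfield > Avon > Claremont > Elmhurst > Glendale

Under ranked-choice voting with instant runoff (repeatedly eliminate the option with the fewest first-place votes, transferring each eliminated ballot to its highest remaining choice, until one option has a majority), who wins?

Avon

Round 1: Avon 15, Brookfield 9, Claremont 9, Glendale 6, Elmhurst 0. Elmhurst has the fewest and is eliminated.
Round 2: Avon 15, Brookfield 9, Claremont 9, Glendale 6. Glendale has the fewest and is eliminated.
Round 3: Avon 21, Brookfield 9, Claremont 9. Avon has a majority.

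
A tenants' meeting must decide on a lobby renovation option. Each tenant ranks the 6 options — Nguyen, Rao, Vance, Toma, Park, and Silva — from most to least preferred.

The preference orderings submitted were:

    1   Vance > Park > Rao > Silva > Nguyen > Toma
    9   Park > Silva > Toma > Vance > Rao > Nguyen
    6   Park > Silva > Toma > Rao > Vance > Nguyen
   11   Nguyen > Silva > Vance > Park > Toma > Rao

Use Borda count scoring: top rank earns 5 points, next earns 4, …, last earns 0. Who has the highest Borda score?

Borda scores:
  Nguyen: 1 + 9·0 + 6·0 + 11·5 = 56
  Rao: 3 + 9·1 + 6·2 + 11·0 = 24
  Vance: 5 + 9·2 + 6·1 + 11·3 = 62
  Toma: 0 + 9·3 + 6·3 + 11·1 = 56
  Park: 4 + 9·5 + 6·5 + 11·2 = 101
  Silva: 2 + 9·4 + 6·4 + 11·4 = 106
Silva has the highest total.

Silva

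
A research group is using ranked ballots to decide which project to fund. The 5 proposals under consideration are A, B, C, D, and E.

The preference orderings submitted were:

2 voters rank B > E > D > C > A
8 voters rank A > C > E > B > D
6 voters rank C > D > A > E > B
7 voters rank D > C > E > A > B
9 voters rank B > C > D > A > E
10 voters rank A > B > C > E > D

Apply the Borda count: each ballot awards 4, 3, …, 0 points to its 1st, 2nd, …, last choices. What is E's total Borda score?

Borda scores:
  A: 2·0 + 8·4 + 6·2 + 7·1 + 9·1 + 10·4 = 100
  B: 2·4 + 8·1 + 6·0 + 7·0 + 9·4 + 10·3 = 82
  C: 2·1 + 8·3 + 6·4 + 7·3 + 9·3 + 10·2 = 118
  D: 2·2 + 8·0 + 6·3 + 7·4 + 9·2 + 10·0 = 68
  E: 2·3 + 8·2 + 6·1 + 7·2 + 9·0 + 10·1 = 52

52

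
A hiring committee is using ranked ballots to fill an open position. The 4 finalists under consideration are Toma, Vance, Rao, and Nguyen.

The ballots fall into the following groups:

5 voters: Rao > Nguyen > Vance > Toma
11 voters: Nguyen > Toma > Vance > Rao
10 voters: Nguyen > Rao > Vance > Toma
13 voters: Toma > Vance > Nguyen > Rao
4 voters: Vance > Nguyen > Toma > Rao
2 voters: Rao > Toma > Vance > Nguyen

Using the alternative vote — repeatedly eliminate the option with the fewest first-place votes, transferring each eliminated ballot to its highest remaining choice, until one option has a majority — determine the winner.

Nguyen

Round 1: Nguyen 21, Toma 13, Rao 7, Vance 4. Vance has the fewest and is eliminated.
Round 2: Nguyen 25, Toma 13, Rao 7. Nguyen has a majority.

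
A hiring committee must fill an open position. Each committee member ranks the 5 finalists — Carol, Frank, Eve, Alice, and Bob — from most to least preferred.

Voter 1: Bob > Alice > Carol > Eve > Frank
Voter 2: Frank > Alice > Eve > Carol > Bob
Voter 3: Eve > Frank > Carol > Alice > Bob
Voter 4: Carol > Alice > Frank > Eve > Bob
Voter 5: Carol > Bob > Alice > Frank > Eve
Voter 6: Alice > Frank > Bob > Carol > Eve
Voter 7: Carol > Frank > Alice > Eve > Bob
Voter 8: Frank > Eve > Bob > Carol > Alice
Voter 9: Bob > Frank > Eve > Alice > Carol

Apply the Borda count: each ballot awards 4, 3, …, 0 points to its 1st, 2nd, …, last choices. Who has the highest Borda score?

Borda scores:
  Carol: 2 + 1 + 2 + 4 + 4 + 1 + 4 + 1 + 0 = 19
  Frank: 0 + 4 + 3 + 2 + 1 + 3 + 3 + 4 + 3 = 23
  Eve: 1 + 2 + 4 + 1 + 0 + 0 + 1 + 3 + 2 = 14
  Alice: 3 + 3 + 1 + 3 + 2 + 4 + 2 + 0 + 1 = 19
  Bob: 4 + 0 + 0 + 0 + 3 + 2 + 0 + 2 + 4 = 15
Frank has the highest total.

Frank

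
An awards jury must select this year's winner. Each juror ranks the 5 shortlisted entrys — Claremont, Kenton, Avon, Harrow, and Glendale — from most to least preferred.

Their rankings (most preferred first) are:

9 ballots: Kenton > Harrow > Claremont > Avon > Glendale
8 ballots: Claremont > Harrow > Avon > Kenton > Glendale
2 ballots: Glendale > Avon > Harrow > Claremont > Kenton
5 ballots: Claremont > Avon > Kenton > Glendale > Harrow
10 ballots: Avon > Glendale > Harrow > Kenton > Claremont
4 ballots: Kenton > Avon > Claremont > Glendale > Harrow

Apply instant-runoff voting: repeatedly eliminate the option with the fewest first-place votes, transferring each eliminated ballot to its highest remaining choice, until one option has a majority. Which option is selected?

Kenton

Round 1: Claremont 13, Kenton 13, Avon 10, Glendale 2, Harrow 0. Harrow has the fewest and is eliminated.
Round 2: Claremont 13, Kenton 13, Avon 10, Glendale 2. Glendale has the fewest and is eliminated.
Round 3: Claremont 13, Kenton 13, Avon 12. Avon has the fewest and is eliminated.
Round 4: Kenton 23, Claremont 15. Kenton has a majority.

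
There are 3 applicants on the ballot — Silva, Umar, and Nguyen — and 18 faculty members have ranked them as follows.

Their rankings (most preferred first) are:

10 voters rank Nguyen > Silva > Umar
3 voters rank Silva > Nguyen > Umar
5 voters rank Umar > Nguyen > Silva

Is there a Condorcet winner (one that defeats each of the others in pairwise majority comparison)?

Head-to-head results (18 voters total):
Silva vs Umar: Silva wins 13–5.
Silva vs Nguyen: Nguyen wins 15–3.
Umar vs Nguyen: Nguyen wins 13–5.
Nguyen beats each rival — Silva (15–3), Umar (13–5) — so Nguyen is the Condorcet winner.

Yes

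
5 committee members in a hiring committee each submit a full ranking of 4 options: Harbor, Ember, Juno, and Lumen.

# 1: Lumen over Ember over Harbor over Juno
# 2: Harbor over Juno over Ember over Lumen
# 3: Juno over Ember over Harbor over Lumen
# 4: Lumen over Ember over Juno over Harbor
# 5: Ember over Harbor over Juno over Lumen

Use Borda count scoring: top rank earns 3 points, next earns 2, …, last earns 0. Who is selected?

Borda scores:
  Harbor: 1 + 3 + 1 + 0 + 2 = 7
  Ember: 2 + 1 + 2 + 2 + 3 = 10
  Juno: 0 + 2 + 3 + 1 + 1 = 7
  Lumen: 3 + 0 + 0 + 3 + 0 = 6
Ember has the highest total.

Ember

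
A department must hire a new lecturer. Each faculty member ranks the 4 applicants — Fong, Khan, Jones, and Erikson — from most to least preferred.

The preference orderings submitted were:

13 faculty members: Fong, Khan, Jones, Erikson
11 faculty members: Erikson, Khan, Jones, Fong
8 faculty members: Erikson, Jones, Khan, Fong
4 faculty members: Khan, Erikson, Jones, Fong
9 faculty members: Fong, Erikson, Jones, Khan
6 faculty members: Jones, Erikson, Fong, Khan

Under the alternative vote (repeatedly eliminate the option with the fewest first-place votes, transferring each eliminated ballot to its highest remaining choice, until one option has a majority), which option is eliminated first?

Round 1: Fong 22, Erikson 19, Jones 6, Khan 4. Khan has the fewest and is eliminated.
Round 2: Erikson 23, Fong 22, Jones 6. Jones has the fewest and is eliminated.
Round 3: Erikson 29, Fong 22. Erikson has a majority.

Khan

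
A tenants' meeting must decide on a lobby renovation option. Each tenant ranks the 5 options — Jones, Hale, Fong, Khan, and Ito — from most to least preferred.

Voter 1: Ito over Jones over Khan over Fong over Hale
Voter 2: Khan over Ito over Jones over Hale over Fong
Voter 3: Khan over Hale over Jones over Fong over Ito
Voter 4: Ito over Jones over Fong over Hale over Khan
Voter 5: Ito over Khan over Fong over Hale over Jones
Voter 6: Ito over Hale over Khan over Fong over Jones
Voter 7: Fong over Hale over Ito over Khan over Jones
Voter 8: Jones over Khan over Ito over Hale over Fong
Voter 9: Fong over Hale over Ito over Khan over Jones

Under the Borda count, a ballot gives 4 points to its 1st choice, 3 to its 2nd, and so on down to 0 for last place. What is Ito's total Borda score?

Borda scores:
  Jones: 3 + 2 + 2 + 3 + 0 + 0 + 0 + 4 + 0 = 14
  Hale: 0 + 1 + 3 + 1 + 1 + 3 + 3 + 1 + 3 = 16
  Fong: 1 + 0 + 1 + 2 + 2 + 1 + 4 + 0 + 4 = 15
  Khan: 2 + 4 + 4 + 0 + 3 + 2 + 1 + 3 + 1 = 20
  Ito: 4 + 3 + 0 + 4 + 4 + 4 + 2 + 2 + 2 = 25

25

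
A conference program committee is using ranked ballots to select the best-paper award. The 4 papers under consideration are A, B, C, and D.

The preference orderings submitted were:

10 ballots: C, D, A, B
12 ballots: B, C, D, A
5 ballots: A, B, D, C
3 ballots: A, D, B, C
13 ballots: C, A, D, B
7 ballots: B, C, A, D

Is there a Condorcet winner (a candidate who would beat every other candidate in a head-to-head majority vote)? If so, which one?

There is no Condorcet winner

Head-to-head results (50 voters total):
A vs B: A wins 31–19.
A vs C: C wins 42–8.
A vs D: A wins 28–22.
B vs C: B wins 27–23.
B vs D: D wins 26–24.
C vs D: C wins 42–8.
No candidate beats all others: A beats B beats C beats A, a majority cycle.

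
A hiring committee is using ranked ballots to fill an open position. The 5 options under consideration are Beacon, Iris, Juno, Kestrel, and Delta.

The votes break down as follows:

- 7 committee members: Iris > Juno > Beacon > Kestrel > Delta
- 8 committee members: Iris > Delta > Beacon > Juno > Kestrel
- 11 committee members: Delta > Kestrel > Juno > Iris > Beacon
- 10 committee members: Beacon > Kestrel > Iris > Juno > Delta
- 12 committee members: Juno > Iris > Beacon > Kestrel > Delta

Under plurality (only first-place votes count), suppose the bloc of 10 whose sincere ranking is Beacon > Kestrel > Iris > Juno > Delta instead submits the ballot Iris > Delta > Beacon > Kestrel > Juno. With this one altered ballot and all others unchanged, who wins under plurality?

Iris

First-place totals with the altered ballot: Beacon 0, Iris 25, Juno 12, Kestrel 0, Delta 11.
The winner is unchanged: still Iris.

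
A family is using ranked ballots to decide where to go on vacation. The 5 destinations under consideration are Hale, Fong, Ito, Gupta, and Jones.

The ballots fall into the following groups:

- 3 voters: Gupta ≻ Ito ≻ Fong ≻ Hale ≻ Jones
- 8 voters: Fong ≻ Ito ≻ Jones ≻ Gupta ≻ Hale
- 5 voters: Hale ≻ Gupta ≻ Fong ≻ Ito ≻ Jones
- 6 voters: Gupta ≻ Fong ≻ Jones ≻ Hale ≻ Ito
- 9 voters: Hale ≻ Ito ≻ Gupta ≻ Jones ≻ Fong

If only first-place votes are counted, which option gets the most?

Hale

First-place vote totals:
  Hale: 14
  Fong: 8
  Ito: 0
  Gupta: 9
  Jones: 0
Hale has the most first-place votes.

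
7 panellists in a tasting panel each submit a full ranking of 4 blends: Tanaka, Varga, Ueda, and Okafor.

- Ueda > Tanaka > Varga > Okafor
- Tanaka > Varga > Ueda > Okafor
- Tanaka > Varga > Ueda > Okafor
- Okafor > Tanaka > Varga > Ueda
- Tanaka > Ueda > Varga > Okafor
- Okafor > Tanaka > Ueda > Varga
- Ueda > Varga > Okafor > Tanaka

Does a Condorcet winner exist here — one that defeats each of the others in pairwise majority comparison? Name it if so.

Head-to-head results (7 voters total):
Tanaka vs Varga: Tanaka wins 6–1.
Tanaka vs Ueda: Tanaka wins 5–2.
Tanaka vs Okafor: Tanaka wins 4–3.
Varga vs Ueda: Ueda wins 4–3.
Varga vs Okafor: Varga wins 5–2.
Ueda vs Okafor: Ueda wins 5–2.
Tanaka beats each rival — Varga (6–1), Ueda (5–2), Okafor (4–3) — so Tanaka is the Condorcet winner.

Tanaka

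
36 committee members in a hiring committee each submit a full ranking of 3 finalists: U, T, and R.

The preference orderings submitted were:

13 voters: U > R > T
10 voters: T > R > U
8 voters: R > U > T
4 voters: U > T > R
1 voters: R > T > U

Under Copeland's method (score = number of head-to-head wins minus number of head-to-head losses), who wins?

R

Pairwise results:
  U vs T: U wins 25–11.
  U vs R: R wins 19–17.
  T vs R: R wins 22–14.
Copeland scores (wins − losses):
  U: 1 − 1 = 0
  T: 0 − 2 = -2
  R: 2 − 0 = 2
R has the best Copeland score.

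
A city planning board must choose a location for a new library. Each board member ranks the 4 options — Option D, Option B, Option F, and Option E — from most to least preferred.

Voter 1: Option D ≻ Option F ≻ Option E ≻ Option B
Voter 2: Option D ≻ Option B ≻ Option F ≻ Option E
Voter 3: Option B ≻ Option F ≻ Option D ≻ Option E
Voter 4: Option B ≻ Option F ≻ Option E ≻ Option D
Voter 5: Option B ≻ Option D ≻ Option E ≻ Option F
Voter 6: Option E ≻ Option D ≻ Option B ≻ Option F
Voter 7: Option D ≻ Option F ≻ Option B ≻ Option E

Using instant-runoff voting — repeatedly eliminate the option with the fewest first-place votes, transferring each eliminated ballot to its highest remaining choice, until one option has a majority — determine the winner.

Round 1: Option D 3, Option B 3, Option E 1, Option F 0. Option F has the fewest and is eliminated.
Round 2: Option D 3, Option B 3, Option E 1. Option E has the fewest and is eliminated.
Round 3: Option D 4, Option B 3. Option D has a majority.

Option D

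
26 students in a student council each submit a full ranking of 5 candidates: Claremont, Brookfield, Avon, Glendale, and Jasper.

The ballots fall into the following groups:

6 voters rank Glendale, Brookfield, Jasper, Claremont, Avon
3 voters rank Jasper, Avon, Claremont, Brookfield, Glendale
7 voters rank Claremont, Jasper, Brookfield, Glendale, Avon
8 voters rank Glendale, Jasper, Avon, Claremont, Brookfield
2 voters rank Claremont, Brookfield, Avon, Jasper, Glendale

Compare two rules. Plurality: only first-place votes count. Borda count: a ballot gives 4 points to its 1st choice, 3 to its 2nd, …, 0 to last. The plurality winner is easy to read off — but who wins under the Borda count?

Plurality first-place counts: Claremont 9, Brookfield 0, Avon 0, Glendale 14, Jasper 3 → Glendale.
Borda totals: Claremont 56, Brookfield 41, Avon 29, Glendale 63, Jasper 71 → Jasper.

Jasper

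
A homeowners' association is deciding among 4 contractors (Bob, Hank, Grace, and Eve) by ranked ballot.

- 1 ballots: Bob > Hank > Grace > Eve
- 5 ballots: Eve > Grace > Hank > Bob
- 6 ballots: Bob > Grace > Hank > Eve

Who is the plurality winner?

Bob

First-place vote totals:
  Bob: 7
  Hank: 0
  Grace: 0
  Eve: 5
Bob has the most first-place votes.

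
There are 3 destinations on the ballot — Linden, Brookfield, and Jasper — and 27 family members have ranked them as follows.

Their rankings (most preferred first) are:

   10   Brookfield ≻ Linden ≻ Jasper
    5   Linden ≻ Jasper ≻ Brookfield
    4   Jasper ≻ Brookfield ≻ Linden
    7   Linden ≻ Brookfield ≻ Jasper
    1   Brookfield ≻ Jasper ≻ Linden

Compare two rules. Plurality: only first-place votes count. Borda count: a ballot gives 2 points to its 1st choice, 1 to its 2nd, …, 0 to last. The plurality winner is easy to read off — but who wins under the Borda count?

Linden

Plurality first-place counts: Linden 12, Brookfield 11, Jasper 4 → Linden.
Borda totals: Linden 34, Brookfield 33, Jasper 14 → Linden.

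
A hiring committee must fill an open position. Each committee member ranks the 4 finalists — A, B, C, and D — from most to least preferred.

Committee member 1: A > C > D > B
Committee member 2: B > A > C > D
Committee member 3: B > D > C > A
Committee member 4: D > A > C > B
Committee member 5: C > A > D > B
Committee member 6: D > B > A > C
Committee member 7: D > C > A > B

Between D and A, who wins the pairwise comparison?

D

Ballots ranking D above A: 4.
Ballots ranking A above D: 3.
D wins the head-to-head, 4–3.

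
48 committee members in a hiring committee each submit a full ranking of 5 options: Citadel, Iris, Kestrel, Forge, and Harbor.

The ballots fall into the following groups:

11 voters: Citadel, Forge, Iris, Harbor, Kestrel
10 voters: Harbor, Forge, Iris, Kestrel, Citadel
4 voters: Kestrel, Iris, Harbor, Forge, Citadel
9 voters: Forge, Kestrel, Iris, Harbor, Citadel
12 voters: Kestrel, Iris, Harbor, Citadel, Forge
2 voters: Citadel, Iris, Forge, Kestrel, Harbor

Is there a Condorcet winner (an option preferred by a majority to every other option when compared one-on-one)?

No

Head-to-head results (48 voters total):
Citadel vs Iris: Iris wins 35–13.
Citadel vs Kestrel: Kestrel wins 35–13.
Citadel vs Forge: Citadel wins 25–23.
Citadel vs Harbor: Harbor wins 35–13.
Iris vs Kestrel: Kestrel wins 25–23.
Iris vs Forge: Forge wins 30–18.
Iris vs Harbor: Iris wins 38–10.
Kestrel vs Forge: Forge wins 32–16.
Kestrel vs Harbor: Kestrel wins 27–21.
Forge vs Harbor: Harbor wins 26–22.
No candidate beats all others: Citadel beats Forge beats Iris beats Citadel, a majority cycle.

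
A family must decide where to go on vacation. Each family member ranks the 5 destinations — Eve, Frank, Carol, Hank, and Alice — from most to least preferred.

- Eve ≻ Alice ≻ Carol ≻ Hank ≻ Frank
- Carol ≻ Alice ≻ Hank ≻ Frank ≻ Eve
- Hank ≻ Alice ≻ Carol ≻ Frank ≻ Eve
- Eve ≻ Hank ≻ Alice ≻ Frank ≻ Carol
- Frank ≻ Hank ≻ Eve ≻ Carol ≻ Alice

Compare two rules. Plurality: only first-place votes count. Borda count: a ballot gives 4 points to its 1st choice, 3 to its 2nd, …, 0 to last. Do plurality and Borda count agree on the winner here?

No

Plurality first-place counts: Eve 2, Frank 1, Carol 1, Hank 1, Alice 0 → Eve.
Borda totals: Eve 10, Frank 7, Carol 9, Hank 13, Alice 11 → Hank.
The two rules disagree: plurality picks Eve, Borda picks Hank.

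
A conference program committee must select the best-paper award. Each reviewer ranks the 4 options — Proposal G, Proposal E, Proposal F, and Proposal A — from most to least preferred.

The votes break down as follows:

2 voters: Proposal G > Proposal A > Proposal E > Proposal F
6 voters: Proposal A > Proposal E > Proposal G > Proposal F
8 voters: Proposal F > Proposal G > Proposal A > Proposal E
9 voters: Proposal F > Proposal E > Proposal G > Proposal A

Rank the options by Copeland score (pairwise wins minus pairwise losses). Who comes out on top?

Pairwise results:
  Proposal G vs Proposal E: Proposal E wins 15–10.
  Proposal G vs Proposal F: Proposal F wins 17–8.
  Proposal G vs Proposal A: Proposal G wins 19–6.
  Proposal E vs Proposal F: Proposal F wins 17–8.
  Proposal E vs Proposal A: Proposal A wins 16–9.
  Proposal F vs Proposal A: Proposal F wins 17–8.
Copeland scores (wins − losses):
  Proposal G: 1 − 2 = -1
  Proposal E: 1 − 2 = -1
  Proposal F: 3 − 0 = 3
  Proposal A: 1 − 2 = -1
Proposal F has the best Copeland score.

Proposal F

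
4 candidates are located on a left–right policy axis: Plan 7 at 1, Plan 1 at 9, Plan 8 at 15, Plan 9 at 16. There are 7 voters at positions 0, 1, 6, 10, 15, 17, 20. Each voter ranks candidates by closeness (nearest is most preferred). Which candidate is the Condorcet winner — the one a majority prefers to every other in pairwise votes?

Plan 1

With single-peaked preferences on a line, the Condorcet winner is the candidate closest to the median voter.
The median voter (position 10) is closest to Plan 1 at 9.
Check: Plan 1 vs Plan 9 — voters closer to Plan 1: 4 of 7.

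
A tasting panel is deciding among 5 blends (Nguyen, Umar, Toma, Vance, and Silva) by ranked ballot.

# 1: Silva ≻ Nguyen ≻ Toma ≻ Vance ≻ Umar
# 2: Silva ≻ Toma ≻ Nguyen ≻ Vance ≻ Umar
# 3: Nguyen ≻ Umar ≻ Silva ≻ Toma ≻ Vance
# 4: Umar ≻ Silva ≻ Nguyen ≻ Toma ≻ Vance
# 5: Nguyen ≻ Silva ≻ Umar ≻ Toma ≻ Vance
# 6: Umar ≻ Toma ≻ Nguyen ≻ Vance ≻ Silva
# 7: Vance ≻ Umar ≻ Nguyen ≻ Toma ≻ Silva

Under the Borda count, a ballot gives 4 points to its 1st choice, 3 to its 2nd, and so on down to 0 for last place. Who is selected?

Borda scores:
  Nguyen: 3 + 2 + 4 + 2 + 4 + 2 + 2 = 19
  Umar: 0 + 0 + 3 + 4 + 2 + 4 + 3 = 16
  Toma: 2 + 3 + 1 + 1 + 1 + 3 + 1 = 12
  Vance: 1 + 1 + 0 + 0 + 0 + 1 + 4 = 7
  Silva: 4 + 4 + 2 + 3 + 3 + 0 + 0 = 16
Nguyen has the highest total.

Nguyen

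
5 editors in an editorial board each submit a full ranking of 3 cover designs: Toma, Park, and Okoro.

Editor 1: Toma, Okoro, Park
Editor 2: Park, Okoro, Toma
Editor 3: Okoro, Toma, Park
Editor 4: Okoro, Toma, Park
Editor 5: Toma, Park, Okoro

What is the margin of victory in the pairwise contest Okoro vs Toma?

Ballots ranking Okoro above Toma: 3.
Ballots ranking Toma above Okoro: 2.
Okoro wins 3–2, a margin of 1.

1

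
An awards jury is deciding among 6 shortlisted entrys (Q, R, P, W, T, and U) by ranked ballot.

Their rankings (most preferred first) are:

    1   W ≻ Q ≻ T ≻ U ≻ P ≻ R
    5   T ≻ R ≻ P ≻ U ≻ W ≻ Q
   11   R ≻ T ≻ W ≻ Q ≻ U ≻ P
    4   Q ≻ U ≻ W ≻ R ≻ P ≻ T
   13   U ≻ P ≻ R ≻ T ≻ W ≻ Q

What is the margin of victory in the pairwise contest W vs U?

Ballots ranking W above U: 1+11 = 12.
Ballots ranking U above W: 5+4+13 = 22.
U wins 22–12, a margin of 10.

10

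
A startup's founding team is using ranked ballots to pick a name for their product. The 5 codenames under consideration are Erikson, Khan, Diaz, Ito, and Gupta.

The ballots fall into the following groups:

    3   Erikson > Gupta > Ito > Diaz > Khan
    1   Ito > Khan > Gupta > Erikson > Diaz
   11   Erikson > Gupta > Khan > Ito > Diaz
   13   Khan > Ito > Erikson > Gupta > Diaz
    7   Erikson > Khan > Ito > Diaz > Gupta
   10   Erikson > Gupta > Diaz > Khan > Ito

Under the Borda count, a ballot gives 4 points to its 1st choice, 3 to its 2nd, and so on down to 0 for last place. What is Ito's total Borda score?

Borda scores:
  Erikson: 3·4 + 1 + 11·4 + 13·2 + 7·4 + 10·4 = 151
  Khan: 3·0 + 3 + 11·2 + 13·4 + 7·3 + 10·1 = 108
  Diaz: 3·1 + 0 + 11·0 + 13·0 + 7·1 + 10·2 = 30
  Ito: 3·2 + 4 + 11·1 + 13·3 + 7·2 + 10·0 = 74
  Gupta: 3·3 + 2 + 11·3 + 13·1 + 7·0 + 10·3 = 87

74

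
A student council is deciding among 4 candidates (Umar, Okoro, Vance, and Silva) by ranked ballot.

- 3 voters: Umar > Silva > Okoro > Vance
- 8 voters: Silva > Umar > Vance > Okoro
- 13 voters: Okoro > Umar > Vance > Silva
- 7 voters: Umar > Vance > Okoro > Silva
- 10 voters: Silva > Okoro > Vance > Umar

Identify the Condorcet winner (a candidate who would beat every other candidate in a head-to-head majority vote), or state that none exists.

Head-to-head results (41 voters total):
Umar vs Okoro: Okoro wins 23–18.
Umar vs Vance: Umar wins 31–10.
Umar vs Silva: Umar wins 23–18.
Okoro vs Vance: Okoro wins 26–15.
Okoro vs Silva: Silva wins 21–20.
Vance vs Silva: Silva wins 21–20.
No candidate beats all others: Umar beats Silva beats Okoro beats Umar, a majority cycle.

No Condorcet winner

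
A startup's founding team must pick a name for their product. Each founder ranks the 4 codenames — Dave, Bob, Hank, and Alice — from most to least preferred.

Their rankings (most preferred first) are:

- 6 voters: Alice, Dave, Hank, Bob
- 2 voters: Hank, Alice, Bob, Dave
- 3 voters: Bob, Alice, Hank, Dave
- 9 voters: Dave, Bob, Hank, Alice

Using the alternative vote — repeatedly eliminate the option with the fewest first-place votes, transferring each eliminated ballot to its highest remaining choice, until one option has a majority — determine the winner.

Round 1: Dave 9, Alice 6, Bob 3, Hank 2. Hank has the fewest and is eliminated.
Round 2: Dave 9, Alice 8, Bob 3. Bob has the fewest and is eliminated.
Round 3: Alice 11, Dave 9. Alice has a majority.

Alice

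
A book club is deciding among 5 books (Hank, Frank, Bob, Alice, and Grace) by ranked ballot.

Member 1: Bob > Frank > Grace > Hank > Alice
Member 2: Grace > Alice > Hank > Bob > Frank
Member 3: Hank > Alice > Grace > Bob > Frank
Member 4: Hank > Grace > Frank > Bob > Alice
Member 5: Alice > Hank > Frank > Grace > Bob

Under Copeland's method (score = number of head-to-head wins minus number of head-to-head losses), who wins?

Hank

Pairwise results:
  Hank vs Frank: Hank wins 4–1.
  Hank vs Bob: Hank wins 4–1.
  Hank vs Alice: Hank wins 3–2.
  Hank vs Grace: Hank wins 3–2.
  Frank vs Bob: Bob wins 3–2.
  Frank vs Alice: Alice wins 3–2.
  Frank vs Grace: Grace wins 3–2.
  Bob vs Alice: Alice wins 3–2.
  Bob vs Grace: Grace wins 4–1.
  Alice vs Grace: Grace wins 3–2.
Copeland scores (wins − losses):
  Hank: 4 − 0 = 4
  Frank: 0 − 4 = -4
  Bob: 1 − 3 = -2
  Alice: 2 − 2 = 0
  Grace: 3 − 1 = 2
Hank has the best Copeland score.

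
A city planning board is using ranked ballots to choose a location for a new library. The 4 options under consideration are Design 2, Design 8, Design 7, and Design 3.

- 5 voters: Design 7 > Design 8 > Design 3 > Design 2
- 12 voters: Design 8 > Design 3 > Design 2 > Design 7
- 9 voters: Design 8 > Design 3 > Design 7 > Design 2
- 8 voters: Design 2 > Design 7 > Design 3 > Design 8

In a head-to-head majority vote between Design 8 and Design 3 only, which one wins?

Design 8

Ballots ranking Design 8 above Design 3: 5+12+9 = 26.
Ballots ranking Design 3 above Design 8: 8.
Design 8 wins the head-to-head, 26–8.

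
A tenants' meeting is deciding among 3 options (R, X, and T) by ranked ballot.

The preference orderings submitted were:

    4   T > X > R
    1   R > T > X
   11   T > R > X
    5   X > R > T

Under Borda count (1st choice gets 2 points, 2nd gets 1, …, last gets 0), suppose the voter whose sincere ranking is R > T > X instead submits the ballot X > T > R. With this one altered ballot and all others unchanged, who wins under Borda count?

T

Borda totals with the altered ballot: R 16, X 16, T 31.
The winner is unchanged: still T.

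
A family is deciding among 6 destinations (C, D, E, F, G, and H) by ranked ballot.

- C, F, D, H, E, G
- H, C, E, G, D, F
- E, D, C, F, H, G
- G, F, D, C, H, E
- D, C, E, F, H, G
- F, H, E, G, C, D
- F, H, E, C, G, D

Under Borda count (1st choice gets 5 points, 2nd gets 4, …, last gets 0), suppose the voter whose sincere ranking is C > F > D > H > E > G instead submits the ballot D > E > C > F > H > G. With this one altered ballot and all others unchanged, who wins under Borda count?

Borda totals with the altered ballot: C 19, D 18, E 21, F 20, G 10, H 17.
The switch changes the winner from F to E.

E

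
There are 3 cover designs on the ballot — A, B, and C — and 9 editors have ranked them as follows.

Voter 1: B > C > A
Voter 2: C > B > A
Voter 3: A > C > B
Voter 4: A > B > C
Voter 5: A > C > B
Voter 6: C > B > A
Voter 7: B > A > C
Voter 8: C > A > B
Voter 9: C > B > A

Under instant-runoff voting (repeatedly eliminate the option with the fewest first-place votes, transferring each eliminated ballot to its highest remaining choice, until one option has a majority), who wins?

C

Round 1: C 4, A 3, B 2. B has the fewest and is eliminated.
Round 2: C 5, A 4. C has a majority.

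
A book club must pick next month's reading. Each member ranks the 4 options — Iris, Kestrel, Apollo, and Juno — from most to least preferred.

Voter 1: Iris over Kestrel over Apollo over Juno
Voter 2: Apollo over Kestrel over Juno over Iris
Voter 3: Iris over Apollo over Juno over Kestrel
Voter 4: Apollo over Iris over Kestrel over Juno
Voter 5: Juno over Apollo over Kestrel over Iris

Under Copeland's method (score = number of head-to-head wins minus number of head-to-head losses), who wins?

Pairwise results:
  Iris vs Kestrel: Iris wins 3–2.
  Iris vs Apollo: Apollo wins 3–2.
  Iris vs Juno: Iris wins 3–2.
  Kestrel vs Apollo: Apollo wins 4–1.
  Kestrel vs Juno: Kestrel wins 3–2.
  Apollo vs Juno: Apollo wins 4–1.
Copeland scores (wins − losses):
  Iris: 2 − 1 = 1
  Kestrel: 1 − 2 = -1
  Apollo: 3 − 0 = 3
  Juno: 0 − 3 = -3
Apollo has the best Copeland score.

Apollo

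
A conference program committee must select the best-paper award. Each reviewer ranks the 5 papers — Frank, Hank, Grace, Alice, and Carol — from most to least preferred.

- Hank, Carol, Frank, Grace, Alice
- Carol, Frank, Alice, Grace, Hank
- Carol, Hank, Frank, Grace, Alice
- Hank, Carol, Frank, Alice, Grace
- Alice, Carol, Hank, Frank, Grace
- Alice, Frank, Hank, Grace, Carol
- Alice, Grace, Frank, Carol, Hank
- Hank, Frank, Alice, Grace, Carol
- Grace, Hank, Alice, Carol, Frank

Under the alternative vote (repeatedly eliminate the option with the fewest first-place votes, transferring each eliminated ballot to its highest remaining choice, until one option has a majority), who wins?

Hank

Round 1: Hank 3, Alice 3, Carol 2, Grace 1, Frank 0. Frank has the fewest and is eliminated.
Round 2: Hank 3, Alice 3, Carol 2, Grace 1. Grace has the fewest and is eliminated.
Round 3: Hank 4, Alice 3, Carol 2. Carol has the fewest and is eliminated.
Round 4: Hank 5, Alice 4. Hank has a majority.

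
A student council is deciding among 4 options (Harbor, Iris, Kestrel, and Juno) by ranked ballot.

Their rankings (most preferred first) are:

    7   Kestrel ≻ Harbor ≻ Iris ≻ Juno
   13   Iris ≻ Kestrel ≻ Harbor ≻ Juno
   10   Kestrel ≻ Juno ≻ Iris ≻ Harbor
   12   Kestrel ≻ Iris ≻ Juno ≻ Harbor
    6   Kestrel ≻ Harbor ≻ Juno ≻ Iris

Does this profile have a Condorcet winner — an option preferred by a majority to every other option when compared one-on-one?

Head-to-head results (48 voters total):
Harbor vs Iris: Iris wins 35–13.
Harbor vs Kestrel: Kestrel wins 48–0.
Harbor vs Juno: Harbor wins 26–22.
Iris vs Kestrel: Kestrel wins 35–13.
Iris vs Juno: Iris wins 32–16.
Kestrel vs Juno: Kestrel wins 48–0.
Kestrel beats each rival — Harbor (48–0), Iris (35–13), Juno (48–0) — so Kestrel is the Condorcet winner.

Yes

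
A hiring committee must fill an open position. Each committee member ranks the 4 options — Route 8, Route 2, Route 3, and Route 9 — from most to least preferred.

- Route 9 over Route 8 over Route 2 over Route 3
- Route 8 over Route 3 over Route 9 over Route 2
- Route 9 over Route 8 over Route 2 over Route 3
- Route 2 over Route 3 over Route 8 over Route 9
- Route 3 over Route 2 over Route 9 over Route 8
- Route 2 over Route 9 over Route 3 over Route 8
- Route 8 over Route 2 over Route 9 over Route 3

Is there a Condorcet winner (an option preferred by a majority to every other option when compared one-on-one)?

Head-to-head results (7 voters total):
Route 8 vs Route 2: Route 8 wins 4–3.
Route 8 vs Route 3: Route 8 wins 4–3.
Route 8 vs Route 9: Route 9 wins 4–3.
Route 2 vs Route 3: Route 2 wins 5–2.
Route 2 vs Route 9: Route 2 wins 4–3.
Route 3 vs Route 9: Route 9 wins 4–3.
No candidate beats all others: Route 8 beats Route 2 beats Route 9 beats Route 8, a majority cycle.

No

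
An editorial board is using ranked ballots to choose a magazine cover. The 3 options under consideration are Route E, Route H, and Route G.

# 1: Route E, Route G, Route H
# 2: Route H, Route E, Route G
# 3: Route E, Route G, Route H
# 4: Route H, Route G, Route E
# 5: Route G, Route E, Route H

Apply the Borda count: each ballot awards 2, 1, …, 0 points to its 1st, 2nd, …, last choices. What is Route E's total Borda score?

6

Borda scores:
  Route E: 2 + 1 + 2 + 0 + 1 = 6
  Route H: 0 + 2 + 0 + 2 + 0 = 4
  Route G: 1 + 0 + 1 + 1 + 2 = 5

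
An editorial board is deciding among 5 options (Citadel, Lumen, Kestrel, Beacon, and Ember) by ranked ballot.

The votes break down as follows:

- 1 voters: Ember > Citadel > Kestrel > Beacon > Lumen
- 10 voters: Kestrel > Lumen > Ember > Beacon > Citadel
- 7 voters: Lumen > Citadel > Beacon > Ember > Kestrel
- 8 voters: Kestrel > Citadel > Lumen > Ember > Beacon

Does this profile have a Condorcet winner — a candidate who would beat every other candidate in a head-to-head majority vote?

Yes

Head-to-head results (26 voters total):
Citadel vs Lumen: Lumen wins 17–9.
Citadel vs Kestrel: Kestrel wins 18–8.
Citadel vs Beacon: Citadel wins 16–10.
Citadel vs Ember: Citadel wins 15–11.
Lumen vs Kestrel: Kestrel wins 19–7.
Lumen vs Beacon: Lumen wins 25–1.
Lumen vs Ember: Lumen wins 25–1.
Kestrel vs Beacon: Kestrel wins 19–7.
Kestrel vs Ember: Kestrel wins 18–8.
Beacon vs Ember: Ember wins 19–7.
Kestrel beats each rival — Citadel (18–8), Lumen (19–7), Beacon (19–7), Ember (18–8) — so Kestrel is the Condorcet winner.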